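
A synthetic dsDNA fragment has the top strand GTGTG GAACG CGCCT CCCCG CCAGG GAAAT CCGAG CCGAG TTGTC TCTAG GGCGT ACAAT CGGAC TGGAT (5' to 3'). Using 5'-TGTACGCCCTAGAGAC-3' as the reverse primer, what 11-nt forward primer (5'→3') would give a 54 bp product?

5'-GGAACGCGCCT-3'

The reverse primer's reverse complement GTCTCTAGGGCGTACA matches the template at positions 43–58, so the product ends at position 58.
A 54 bp product then starts at position 58 − 54 + 1 = 5.
The forward primer is identical to the top strand there: GGAACGCGCCT.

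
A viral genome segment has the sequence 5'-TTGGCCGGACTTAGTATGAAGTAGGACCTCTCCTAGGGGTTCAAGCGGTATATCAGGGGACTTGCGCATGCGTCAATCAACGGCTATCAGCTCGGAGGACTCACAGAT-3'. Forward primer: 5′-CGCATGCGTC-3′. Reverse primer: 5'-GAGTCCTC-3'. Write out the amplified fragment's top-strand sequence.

5'-CGCATGCGTCAATCAACGGCTATCAGCTCGGAGGACTC-3'

The forward primer matches the template at positions 65–74.
The reverse primer's reverse complement is GAGGACTC, which matches the template at positions 95–102.
The product is the template from position 65 through 102 (38 bp).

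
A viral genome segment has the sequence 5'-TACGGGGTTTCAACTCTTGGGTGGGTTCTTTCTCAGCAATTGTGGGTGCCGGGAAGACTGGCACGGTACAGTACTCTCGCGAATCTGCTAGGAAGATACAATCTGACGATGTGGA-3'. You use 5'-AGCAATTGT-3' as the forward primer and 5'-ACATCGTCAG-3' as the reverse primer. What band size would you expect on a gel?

78 bp

Scanning the template, AGCAATTGT occurs at positions 35–43; this primer anneals to the bottom strand there with its 3' end pointing downstream.
Taking the reverse complement of ACATCGTCAG gives CTGACGATGT, found at positions 103–112 on the template; the primer anneals here to the top strand with its 3' end pointing upstream.
The product runs from position 35 to position 112, so its length is 112 − 35 + 1 = 78 bp.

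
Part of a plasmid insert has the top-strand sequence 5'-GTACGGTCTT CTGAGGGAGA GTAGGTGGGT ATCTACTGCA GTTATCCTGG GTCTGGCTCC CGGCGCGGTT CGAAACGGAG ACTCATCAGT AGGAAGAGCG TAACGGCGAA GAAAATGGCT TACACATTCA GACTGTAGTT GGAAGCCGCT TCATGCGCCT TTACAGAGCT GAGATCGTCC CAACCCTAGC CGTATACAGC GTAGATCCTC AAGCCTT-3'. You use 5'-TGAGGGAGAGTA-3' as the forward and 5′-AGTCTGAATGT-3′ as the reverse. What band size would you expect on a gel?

123 bp

Forward primer TGAGGGAGAGTA is found on the top strand at positions 12–23.
Reverse complement of the reverse primer: ACATTCAGACT. This occurs on the top strand at positions 124–134.
Product length = (reverse-primer end) − (forward-primer start) + 1 = 134 − 12 + 1 = 123 bp.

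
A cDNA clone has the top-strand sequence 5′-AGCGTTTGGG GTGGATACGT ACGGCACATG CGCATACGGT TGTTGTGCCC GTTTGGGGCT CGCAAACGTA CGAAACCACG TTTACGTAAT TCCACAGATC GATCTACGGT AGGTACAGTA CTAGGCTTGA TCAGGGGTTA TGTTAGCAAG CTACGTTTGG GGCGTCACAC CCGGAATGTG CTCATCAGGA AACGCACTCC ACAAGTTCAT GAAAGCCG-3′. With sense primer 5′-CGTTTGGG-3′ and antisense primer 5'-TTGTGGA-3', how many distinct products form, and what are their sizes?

Three products: 202 bp, 155 bp, 51 bp

The forward primer CGTTTGGG matches the top strand at positions 3–10, 50–57, 154–161.
The reverse primer's reverse complement is TCCACAA, matching at positions 198–204.
Each forward site pairs with the reverse site to give a product ending at position 204: sizes 202, 155, 51 bp.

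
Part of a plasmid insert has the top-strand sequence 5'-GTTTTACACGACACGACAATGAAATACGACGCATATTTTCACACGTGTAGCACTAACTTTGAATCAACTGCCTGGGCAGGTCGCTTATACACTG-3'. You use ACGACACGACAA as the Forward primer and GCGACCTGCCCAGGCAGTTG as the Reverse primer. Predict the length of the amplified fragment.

Forward primer ACGACACGACAA is found on the top strand at positions 8–19.
The reverse primer's reverse complement is CAACTGCCTGGGCAGGTCGC, which matches the template at positions 65–84.
The product runs from position 8 to position 84, so its length is 84 − 8 + 1 = 77 bp.

77 bp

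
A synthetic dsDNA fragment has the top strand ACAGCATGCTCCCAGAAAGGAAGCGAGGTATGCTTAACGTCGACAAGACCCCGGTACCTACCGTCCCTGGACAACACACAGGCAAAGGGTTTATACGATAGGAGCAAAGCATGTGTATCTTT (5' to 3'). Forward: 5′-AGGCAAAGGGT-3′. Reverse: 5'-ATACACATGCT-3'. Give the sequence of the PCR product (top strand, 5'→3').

5'-AGGCAAAGGGTTTATACGATAGGAGCAAAGCATGTGTAT-3'

Forward primer AGGCAAAGGGT is found on the top strand at positions 80–90.
Taking the reverse complement of ATACACATGCT gives AGCATGTGTAT, found at positions 108–118 on the template; the primer anneals here to the top strand with its 3' end pointing upstream.
The product is the template from position 80 through 118 (39 bp).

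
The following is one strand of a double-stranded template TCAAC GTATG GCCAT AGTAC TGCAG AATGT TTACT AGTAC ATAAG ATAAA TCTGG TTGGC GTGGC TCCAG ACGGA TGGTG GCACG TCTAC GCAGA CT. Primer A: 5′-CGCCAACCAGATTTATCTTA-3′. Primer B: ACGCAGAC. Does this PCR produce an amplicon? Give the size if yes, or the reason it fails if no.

No product — the primers' 3' ends point away from each other.

Primer A (CGCCAACCAGATTTATCTTA) has reverse complement TAAGATAAATCTGGTTGGCG, which matches the top strand at positions 42–61; primer A anneals to the top strand there with its 3' end pointing upstream toward position 42.
Primer B (ACGCAGAC) matches the top strand directly at positions 89–96; it anneals to the bottom strand with its 3' end pointing downstream toward position 96.
The 3' ends diverge (primer A extends toward position 1, primer B toward position 97), so the primers never converge on a shared product.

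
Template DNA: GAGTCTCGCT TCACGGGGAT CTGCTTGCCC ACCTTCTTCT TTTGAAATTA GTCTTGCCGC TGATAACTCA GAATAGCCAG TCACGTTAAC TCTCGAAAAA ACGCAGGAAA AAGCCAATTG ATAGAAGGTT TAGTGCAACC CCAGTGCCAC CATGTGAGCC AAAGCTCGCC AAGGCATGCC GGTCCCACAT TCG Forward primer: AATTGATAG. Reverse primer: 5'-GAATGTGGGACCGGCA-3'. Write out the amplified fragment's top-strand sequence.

The forward primer matches the template at positions 116–124.
Taking the reverse complement of GAATGTGGGACCGGCA gives TGCCGGTCCCACATTC, found at positions 177–192 on the template; the primer anneals here to the top strand with its 3' end pointing upstream.
The product is the template from position 116 through 192 (77 bp).

5'-AATTGATAGAAGGTTTAGTGCAACCCCAGTGCCACCATGTGAGCCAAAGCTCGCCAAGGCATGCCGGTCCCACATTC-3'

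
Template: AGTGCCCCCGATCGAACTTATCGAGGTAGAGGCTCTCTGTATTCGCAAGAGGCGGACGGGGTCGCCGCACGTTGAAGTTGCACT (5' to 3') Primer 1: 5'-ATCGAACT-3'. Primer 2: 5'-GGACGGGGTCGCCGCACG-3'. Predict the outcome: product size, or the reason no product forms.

No product — both primers anneal to the same strand and extend in the same direction.

Primer 1 (ATCGAACT) matches the top strand at positions 11–18 (3' end points downstream).
Primer 2 (GGACGGGGTCGCCGCACG) also matches the top strand directly, at positions 54–71 — its reverse complement CGTGCGGCGACCCCGTCC is not present.
Both primers anneal to the bottom strand with 3' ends pointing the same way, so neither can prime synthesis back toward the other.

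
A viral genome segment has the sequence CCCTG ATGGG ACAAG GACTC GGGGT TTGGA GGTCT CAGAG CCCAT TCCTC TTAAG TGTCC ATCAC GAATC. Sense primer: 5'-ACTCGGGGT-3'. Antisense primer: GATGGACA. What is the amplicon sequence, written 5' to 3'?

Scanning the template, ACTCGGGGT occurs at positions 17–25; this primer anneals to the bottom strand there with its 3' end pointing downstream.
The reverse primer's reverse complement is TGTCCATC, which matches the template at positions 56–63.
The product is the template from position 17 through 63 (47 bp).

5'-ACTCGGGGTTTGGAGGTCTCAGAGCCCATTCCTCTTAAGTGTCCATC-3'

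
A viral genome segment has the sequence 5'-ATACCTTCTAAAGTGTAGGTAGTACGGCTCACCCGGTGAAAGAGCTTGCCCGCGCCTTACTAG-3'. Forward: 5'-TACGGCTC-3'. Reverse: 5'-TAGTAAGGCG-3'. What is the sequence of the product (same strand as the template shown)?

Scanning the template, TACGGCTC occurs at positions 23–30; this primer anneals to the bottom strand there with its 3' end pointing downstream.
The reverse primer's reverse complement is CGCCTTACTA, which matches the template at positions 53–62.
The product is the template from position 23 through 62 (40 bp).

5'-TACGGCTCACCCGGTGAAAGAGCTTGCCCGCGCCTTACTA-3'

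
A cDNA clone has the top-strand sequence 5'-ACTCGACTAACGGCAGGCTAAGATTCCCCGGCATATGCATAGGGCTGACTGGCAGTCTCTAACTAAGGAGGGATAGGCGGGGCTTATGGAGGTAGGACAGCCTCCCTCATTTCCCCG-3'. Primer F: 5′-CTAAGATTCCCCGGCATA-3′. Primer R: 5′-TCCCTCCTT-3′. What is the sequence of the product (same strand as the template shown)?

Forward primer CTAAGATTCCCCGGCATA is found on the top strand at positions 18–35.
The reverse primer's reverse complement is AAGGAGGGA, which matches the template at positions 65–73.
The product is the template from position 18 through 73 (56 bp).

5'-CTAAGATTCCCCGGCATATGCATAGGGCTGACTGGCAGTCTCTAACTAAGGAGGGA-3'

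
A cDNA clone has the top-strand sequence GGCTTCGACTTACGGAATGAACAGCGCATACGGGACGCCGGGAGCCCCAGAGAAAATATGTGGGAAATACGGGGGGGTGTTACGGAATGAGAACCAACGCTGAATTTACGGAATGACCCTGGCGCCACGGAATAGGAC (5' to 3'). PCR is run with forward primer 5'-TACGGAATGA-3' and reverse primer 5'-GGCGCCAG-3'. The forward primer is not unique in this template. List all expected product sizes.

The forward primer TACGGAATGA matches the top strand at positions 11–20, 81–90, 107–116.
The reverse primer's reverse complement is CTGGCGCC, matching at positions 119–126.
Each forward site pairs with the reverse site to give a product ending at position 126: sizes 116, 46, 20 bp.

116 bp, 46 bp, 20 bp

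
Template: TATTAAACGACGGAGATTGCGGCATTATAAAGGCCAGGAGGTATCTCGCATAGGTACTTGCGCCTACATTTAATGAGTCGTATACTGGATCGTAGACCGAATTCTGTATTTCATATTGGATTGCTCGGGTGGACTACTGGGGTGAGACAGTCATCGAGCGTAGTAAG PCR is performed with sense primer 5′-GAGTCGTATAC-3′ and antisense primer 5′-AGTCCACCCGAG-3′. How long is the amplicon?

61 bp

Scanning the template, GAGTCGTATAC occurs at positions 75–85; this primer anneals to the bottom strand there with its 3' end pointing downstream.
Taking the reverse complement of AGTCCACCCGAG gives CTCGGGTGGACT, found at positions 124–135 on the template; the primer anneals here to the top strand with its 3' end pointing upstream.
Amplicon spans positions 75–135: 61 bp.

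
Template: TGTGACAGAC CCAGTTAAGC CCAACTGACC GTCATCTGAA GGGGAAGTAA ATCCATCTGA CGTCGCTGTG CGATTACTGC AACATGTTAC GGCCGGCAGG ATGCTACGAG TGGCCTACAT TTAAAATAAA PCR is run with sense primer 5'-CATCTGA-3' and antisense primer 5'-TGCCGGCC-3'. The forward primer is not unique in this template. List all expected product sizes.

The forward primer CATCTGA matches the top strand at positions 33–39, 54–60.
The reverse primer's reverse complement is GGCCGGCA, matching at positions 91–98.
Each forward site pairs with the reverse site to give a product ending at position 98: sizes 66, 45 bp.

66 bp, 45 bp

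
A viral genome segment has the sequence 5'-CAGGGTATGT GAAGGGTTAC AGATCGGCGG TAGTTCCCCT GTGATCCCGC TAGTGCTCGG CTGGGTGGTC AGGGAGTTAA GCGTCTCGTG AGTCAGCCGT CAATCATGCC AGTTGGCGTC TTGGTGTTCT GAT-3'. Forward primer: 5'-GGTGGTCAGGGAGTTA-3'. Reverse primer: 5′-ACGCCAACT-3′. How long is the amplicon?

56 bp

Forward primer GGTGGTCAGGGAGTTA is found on the top strand at positions 64–79.
The reverse primer's reverse complement is AGTTGGCGT, which matches the template at positions 111–119.
Amplicon spans positions 64–119: 56 bp.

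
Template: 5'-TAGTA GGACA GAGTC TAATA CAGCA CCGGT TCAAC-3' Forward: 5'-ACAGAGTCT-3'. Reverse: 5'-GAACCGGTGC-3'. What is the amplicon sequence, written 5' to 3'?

5'-ACAGAGTCTAATACAGCACCGGTTC-3'

Forward primer ACAGAGTCT is found on the top strand at positions 8–16.
Taking the reverse complement of GAACCGGTGC gives GCACCGGTTC, found at positions 23–32 on the template; the primer anneals here to the top strand with its 3' end pointing upstream.
The product is the template from position 8 through 32 (25 bp).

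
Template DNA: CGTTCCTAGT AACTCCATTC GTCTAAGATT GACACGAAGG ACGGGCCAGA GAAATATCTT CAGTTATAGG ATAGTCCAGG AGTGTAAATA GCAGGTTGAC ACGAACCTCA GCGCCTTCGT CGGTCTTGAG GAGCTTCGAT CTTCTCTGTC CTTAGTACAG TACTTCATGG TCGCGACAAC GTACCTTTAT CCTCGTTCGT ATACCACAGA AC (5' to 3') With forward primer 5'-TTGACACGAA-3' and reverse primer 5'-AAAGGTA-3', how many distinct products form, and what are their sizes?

The forward primer TTGACACGAA matches the top strand at positions 29–38, 96–105.
The reverse primer's reverse complement is TACCTTT, matching at positions 182–188.
Each forward site pairs with the reverse site to give a product ending at position 188: sizes 160, 93 bp.

Two products: 160 bp, 93 bp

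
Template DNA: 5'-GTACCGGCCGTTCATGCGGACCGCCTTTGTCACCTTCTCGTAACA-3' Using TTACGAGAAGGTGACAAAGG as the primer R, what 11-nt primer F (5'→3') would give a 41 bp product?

5'-ACCGGCCGTTC-3'

The reverse primer's reverse complement CCTTTGTCACCTTCTCGTAA matches the template at positions 24–43, so the product ends at position 43.
A 41 bp product then starts at position 43 − 41 + 1 = 3.
The forward primer is identical to the top strand there: ACCGGCCGTTC.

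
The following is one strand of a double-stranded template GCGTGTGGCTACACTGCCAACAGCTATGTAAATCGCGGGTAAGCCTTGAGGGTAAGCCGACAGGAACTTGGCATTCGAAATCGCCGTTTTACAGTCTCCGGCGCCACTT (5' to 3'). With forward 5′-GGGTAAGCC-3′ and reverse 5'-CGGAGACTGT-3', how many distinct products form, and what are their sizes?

Two products: 64 bp, 51 bp

The forward primer GGGTAAGCC matches the top strand at positions 37–45, 50–58.
The reverse primer's reverse complement is ACAGTCTCCG, matching at positions 91–100.
Each forward site pairs with the reverse site to give a product ending at position 100: sizes 64, 51 bp.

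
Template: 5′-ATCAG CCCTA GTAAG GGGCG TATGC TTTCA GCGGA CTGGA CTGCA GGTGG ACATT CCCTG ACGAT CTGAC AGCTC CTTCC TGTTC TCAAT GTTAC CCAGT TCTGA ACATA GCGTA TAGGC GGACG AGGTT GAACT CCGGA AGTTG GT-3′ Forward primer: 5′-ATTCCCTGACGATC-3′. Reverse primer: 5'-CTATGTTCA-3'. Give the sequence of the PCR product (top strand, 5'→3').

5'-ATTCCCTGACGATCTGACAGCTCCTTCCTGTTCTCAATGTTACCCAGTTCTGAACATAG-3'

Forward primer ATTCCCTGACGATC is found on the top strand at positions 53–66.
The reverse primer's reverse complement is TGAACATAG, which matches the template at positions 103–111.
The product is the template from position 53 through 111 (59 bp).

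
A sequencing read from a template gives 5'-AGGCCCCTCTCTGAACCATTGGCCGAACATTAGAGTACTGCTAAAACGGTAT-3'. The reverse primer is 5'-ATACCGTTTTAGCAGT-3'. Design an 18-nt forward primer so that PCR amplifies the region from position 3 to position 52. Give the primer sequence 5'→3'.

The reverse primer's reverse complement ACTGCTAAAACGGTAT matches the template at positions 37–52; the product starts at position 3.
The forward primer is identical to the top strand over positions 3–20: GCCCCTCTCTGAACCATT.

5'-GCCCCTCTCTGAACCATT-3'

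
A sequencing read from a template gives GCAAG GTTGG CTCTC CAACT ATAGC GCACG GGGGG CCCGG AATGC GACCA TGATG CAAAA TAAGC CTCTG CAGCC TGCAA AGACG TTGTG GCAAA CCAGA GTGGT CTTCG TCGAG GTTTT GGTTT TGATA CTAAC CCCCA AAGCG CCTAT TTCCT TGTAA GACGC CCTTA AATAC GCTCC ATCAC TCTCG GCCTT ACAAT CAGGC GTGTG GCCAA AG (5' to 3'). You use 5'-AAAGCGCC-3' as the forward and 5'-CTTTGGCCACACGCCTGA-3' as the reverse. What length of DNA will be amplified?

78 bp

The forward primer matches the template at positions 140–147.
Reverse complement of the reverse primer: TCAGGCGTGTGGCCAAAG. This occurs on the top strand at positions 200–217.
The product runs from position 140 to position 217, so its length is 217 − 140 + 1 = 78 bp.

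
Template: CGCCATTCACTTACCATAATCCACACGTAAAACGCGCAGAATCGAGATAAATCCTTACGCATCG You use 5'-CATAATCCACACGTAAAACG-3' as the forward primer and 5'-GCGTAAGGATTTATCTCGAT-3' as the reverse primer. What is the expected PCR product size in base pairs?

Forward primer CATAATCCACACGTAAAACG is found on the top strand at positions 15–34.
Taking the reverse complement of GCGTAAGGATTTATCTCGAT gives ATCGAGATAAATCCTTACGC, found at positions 41–60 on the template; the primer anneals here to the top strand with its 3' end pointing upstream.
Amplicon spans positions 15–60: 46 bp.

46 bp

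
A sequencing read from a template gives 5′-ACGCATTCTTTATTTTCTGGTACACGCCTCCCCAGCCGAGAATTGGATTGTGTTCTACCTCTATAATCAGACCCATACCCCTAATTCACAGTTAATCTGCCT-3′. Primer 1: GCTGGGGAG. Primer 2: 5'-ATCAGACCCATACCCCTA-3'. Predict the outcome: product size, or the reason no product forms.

No product — the primers' 3' ends point away from each other.

Primer 1 (GCTGGGGAG) has reverse complement CTCCCCAGC, which matches the top strand at positions 28–36; primer 1 anneals to the top strand there with its 3' end pointing upstream toward position 28.
Primer 2 (ATCAGACCCATACCCCTA) matches the top strand directly at positions 66–83; it anneals to the bottom strand with its 3' end pointing downstream toward position 83.
The 3' ends diverge (primer 1 extends toward position 1, primer 2 toward position 102), so the primers never converge on a shared product.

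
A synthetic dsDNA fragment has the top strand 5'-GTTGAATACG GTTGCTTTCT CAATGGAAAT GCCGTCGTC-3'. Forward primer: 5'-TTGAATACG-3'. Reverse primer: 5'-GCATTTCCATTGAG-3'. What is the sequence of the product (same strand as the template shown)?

The forward primer matches the template at positions 2–10.
Reverse complement of the reverse primer: CTCAATGGAAATGC. This occurs on the top strand at positions 19–32.
The product is the template from position 2 through 32 (31 bp).

5'-TTGAATACGGTTGCTTTCTCAATGGAAATGC-3'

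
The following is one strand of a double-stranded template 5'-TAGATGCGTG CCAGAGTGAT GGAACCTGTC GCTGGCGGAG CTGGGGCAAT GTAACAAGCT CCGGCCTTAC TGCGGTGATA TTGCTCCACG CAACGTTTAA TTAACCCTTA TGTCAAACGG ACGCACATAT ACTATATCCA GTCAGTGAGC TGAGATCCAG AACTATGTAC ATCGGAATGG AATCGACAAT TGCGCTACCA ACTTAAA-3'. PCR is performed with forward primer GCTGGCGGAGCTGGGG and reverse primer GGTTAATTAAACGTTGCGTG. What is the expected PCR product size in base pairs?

Forward primer GCTGGCGGAGCTGGGG is found on the top strand at positions 31–46.
Taking the reverse complement of GGTTAATTAAACGTTGCGTG gives CACGCAACGTTTAATTAACC, found at positions 87–106 on the template; the primer anneals here to the top strand with its 3' end pointing upstream.
Product length = (reverse-primer end) − (forward-primer start) + 1 = 106 − 31 + 1 = 76 bp.

76 bp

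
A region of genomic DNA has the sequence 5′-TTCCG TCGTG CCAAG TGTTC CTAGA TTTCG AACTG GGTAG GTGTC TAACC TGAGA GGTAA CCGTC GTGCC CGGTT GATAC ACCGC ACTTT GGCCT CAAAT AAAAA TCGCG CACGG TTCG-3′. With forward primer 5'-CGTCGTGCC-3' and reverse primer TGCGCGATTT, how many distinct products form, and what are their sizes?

The forward primer CGTCGTGCC matches the top strand at positions 4–12, 62–70.
The reverse primer's reverse complement is AAATCGCGCA, matching at positions 103–112.
Each forward site pairs with the reverse site to give a product ending at position 112: sizes 109, 51 bp.

Two products: 109 bp, 51 bp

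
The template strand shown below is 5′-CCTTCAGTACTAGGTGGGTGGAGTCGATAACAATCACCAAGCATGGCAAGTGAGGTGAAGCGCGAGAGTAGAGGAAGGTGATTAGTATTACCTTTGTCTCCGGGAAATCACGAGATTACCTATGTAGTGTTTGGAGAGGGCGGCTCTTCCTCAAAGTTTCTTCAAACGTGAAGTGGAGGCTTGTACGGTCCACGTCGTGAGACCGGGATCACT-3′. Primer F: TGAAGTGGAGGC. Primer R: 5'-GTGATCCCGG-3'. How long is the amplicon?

44 bp

Forward primer TGAAGTGGAGGC is found on the top strand at positions 169–180.
The reverse primer's reverse complement is CCGGGATCAC, which matches the template at positions 203–212.
Product length = (reverse-primer end) − (forward-primer start) + 1 = 212 − 169 + 1 = 44 bp.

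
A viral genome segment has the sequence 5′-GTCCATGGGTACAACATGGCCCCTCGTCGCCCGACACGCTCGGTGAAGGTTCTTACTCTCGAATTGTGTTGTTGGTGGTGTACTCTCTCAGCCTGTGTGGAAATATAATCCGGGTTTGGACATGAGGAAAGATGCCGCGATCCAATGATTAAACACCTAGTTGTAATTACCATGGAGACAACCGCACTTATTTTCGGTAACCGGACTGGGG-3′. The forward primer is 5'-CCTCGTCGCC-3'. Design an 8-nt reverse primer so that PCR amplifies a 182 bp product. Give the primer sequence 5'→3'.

The forward primer binds at positions 22–31, so a 182 bp product ends at position 22 + 182 − 1 = 203.
The reverse primer anneals to the top strand over positions 196–203, i.e. to GGTAACCG.
Its sequence written 5'→3' is the reverse complement: CGGTTACC.

5'-CGGTTACC-3'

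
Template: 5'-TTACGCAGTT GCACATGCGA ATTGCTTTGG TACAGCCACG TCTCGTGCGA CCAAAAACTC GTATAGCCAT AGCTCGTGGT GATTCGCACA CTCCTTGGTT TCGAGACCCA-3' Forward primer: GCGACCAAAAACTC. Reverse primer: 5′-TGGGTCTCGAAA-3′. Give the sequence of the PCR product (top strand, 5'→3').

The forward primer matches the template at positions 47–60.
Taking the reverse complement of TGGGTCTCGAAA gives TTTCGAGACCCA, found at positions 99–110 on the template; the primer anneals here to the top strand with its 3' end pointing upstream.
The product is the template from position 47 through 110 (64 bp).

5'-GCGACCAAAAACTCGTATAGCCATAGCTCGTGGTGATTCGCACACTCCTTGGTTTCGAGACCCA-3'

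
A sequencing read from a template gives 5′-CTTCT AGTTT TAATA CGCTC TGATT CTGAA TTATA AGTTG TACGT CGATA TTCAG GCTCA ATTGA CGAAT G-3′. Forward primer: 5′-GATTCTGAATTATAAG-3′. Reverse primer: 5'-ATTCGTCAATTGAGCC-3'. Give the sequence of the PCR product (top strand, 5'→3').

Forward primer GATTCTGAATTATAAG is found on the top strand at positions 22–37.
Reverse complement of the reverse primer: GGCTCAATTGACGAAT. This occurs on the top strand at positions 55–70.
The product is the template from position 22 through 70 (49 bp).

5'-GATTCTGAATTATAAGTTGTACGTCGATATTCAGGCTCAATTGACGAAT-3'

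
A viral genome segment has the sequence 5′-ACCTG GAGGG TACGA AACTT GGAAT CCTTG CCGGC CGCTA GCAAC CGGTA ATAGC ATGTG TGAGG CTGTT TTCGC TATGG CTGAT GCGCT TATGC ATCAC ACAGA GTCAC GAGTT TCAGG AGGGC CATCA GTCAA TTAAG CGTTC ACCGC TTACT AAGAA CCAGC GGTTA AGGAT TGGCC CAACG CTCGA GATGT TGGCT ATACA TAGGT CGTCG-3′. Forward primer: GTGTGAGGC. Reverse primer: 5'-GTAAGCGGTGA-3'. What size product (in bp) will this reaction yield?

97 bp

Forward primer GTGTGAGGC is found on the top strand at positions 58–66.
The reverse primer's reverse complement is TCACCGCTTAC, which matches the template at positions 144–154.
Product length = (reverse-primer end) − (forward-primer start) + 1 = 154 − 58 + 1 = 97 bp.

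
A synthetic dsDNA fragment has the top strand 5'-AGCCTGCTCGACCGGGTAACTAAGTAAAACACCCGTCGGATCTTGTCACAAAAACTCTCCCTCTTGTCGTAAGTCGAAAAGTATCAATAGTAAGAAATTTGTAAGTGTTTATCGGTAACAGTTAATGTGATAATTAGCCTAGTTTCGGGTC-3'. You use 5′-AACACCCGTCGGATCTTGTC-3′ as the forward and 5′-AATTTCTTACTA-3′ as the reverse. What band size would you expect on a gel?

The forward primer matches the template at positions 28–47.
Reverse complement of the reverse primer: TAGTAAGAAATT. This occurs on the top strand at positions 88–99.
Product length = (reverse-primer end) − (forward-primer start) + 1 = 99 − 28 + 1 = 72 bp.

72 bp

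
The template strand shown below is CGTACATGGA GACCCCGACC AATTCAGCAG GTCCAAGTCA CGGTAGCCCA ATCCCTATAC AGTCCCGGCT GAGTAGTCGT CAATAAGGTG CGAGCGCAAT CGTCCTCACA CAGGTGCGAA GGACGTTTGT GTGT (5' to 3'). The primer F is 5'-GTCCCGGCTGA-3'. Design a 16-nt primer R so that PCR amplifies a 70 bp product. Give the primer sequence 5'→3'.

5'-CACAAACGTCCTTCGC-3'

The forward primer binds at positions 62–72, so a 70 bp product ends at position 62 + 70 − 1 = 131.
The reverse primer anneals to the top strand over positions 116–131, i.e. to GCGAAGGACGTTTGTG.
Its sequence written 5'→3' is the reverse complement: CACAAACGTCCTTCGC.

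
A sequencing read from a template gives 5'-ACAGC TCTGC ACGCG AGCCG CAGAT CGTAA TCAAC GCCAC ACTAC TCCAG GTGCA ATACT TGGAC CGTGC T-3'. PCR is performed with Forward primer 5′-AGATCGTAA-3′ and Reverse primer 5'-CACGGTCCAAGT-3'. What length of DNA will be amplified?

The forward primer matches the template at positions 22–30.
Taking the reverse complement of CACGGTCCAAGT gives ACTTGGACCGTG, found at positions 58–69 on the template; the primer anneals here to the top strand with its 3' end pointing upstream.
Amplicon spans positions 22–69: 48 bp.

48 bp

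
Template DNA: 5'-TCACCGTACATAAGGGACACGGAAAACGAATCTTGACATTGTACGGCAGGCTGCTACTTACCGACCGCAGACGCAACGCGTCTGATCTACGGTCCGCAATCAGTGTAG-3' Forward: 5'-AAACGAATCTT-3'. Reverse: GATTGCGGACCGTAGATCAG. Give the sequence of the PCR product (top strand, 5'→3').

Forward primer AAACGAATCTT is found on the top strand at positions 24–34.
Taking the reverse complement of GATTGCGGACCGTAGATCAG gives CTGATCTACGGTCCGCAATC, found at positions 82–101 on the template; the primer anneals here to the top strand with its 3' end pointing upstream.
The product is the template from position 24 through 101 (78 bp).

5'-AAACGAATCTTGACATTGTACGGCAGGCTGCTACTTACCGACCGCAGACGCAACGCGTCTGATCTACGGTCCGCAATC-3'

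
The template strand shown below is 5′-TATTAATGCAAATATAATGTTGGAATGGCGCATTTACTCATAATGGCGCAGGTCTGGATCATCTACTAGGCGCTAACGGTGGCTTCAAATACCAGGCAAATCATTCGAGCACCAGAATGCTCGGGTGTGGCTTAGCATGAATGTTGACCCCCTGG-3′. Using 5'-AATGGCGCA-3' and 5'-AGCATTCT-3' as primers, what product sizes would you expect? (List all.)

The forward primer AATGGCGCA matches the top strand at positions 24–32, 42–50.
The reverse primer's reverse complement is AGAATGCT, matching at positions 114–121.
Each forward site pairs with the reverse site to give a product ending at position 121: sizes 98, 80 bp.

98 bp, 80 bp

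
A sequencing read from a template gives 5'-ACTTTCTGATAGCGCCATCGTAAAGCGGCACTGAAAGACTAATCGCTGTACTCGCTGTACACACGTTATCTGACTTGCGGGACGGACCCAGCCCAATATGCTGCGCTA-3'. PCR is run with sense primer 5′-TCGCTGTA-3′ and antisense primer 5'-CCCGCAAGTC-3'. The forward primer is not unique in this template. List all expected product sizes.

The forward primer TCGCTGTA matches the top strand at positions 43–50, 52–59.
The reverse primer's reverse complement is GACTTGCGGG, matching at positions 72–81.
Each forward site pairs with the reverse site to give a product ending at position 81: sizes 39, 30 bp.

39 bp, 30 bp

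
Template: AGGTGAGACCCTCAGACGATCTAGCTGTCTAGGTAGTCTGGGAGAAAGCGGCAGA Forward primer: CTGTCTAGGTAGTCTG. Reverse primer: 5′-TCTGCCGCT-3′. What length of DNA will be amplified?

Forward primer CTGTCTAGGTAGTCTG is found on the top strand at positions 25–40.
The reverse primer's reverse complement is AGCGGCAGA, which matches the template at positions 47–55.
The product runs from position 25 to position 55, so its length is 55 − 25 + 1 = 31 bp.

31 bp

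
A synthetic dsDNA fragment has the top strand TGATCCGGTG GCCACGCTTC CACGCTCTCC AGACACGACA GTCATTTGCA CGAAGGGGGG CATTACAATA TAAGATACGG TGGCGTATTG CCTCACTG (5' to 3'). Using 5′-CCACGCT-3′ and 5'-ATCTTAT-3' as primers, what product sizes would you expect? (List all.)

The forward primer CCACGCT matches the top strand at positions 12–18, 20–26.
The reverse primer's reverse complement is ATAAGAT, matching at positions 70–76.
Each forward site pairs with the reverse site to give a product ending at position 76: sizes 65, 57 bp.

65 bp, 57 bp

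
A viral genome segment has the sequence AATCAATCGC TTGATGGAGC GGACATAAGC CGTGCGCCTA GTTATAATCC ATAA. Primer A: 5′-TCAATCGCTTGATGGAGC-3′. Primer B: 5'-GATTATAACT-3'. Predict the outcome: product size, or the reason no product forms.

Yes — a 47 bp product.

Primer A (TCAATCGCTTGATGGAGC) matches the top strand at positions 3–20; it acts as a forward primer.
Primer B's reverse complement is AGTTATAATC, matching the top strand at positions 40–49; it acts as a reverse primer.
The 3' ends face each other across positions 3–49, giving a 47 bp product.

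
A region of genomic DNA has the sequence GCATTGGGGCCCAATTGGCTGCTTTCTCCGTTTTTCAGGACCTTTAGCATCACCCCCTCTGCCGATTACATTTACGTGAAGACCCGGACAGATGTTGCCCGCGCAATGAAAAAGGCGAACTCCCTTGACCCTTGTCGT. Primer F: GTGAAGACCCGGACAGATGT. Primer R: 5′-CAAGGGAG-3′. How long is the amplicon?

52 bp

The forward primer matches the template at positions 76–95.
The reverse primer's reverse complement is CTCCCTTG, which matches the template at positions 120–127.
Product length = (reverse-primer end) − (forward-primer start) + 1 = 127 − 76 + 1 = 52 bp.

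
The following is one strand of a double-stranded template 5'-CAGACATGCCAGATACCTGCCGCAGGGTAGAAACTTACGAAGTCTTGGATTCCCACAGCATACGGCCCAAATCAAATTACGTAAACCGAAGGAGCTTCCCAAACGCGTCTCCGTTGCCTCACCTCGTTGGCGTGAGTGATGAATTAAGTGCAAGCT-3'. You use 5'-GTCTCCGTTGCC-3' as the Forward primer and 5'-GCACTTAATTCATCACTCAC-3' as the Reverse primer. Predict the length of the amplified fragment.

The forward primer matches the template at positions 107–118.
The reverse primer's reverse complement is GTGAGTGATGAATTAAGTGC, which matches the template at positions 132–151.
Amplicon spans positions 107–151: 45 bp.

45 bp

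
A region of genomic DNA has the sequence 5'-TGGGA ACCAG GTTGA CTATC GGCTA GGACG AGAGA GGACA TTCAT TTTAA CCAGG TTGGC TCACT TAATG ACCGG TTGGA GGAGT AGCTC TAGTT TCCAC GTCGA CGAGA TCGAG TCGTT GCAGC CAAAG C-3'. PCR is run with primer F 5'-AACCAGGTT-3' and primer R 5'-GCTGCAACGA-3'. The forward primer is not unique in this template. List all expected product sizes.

The forward primer AACCAGGTT matches the top strand at positions 5–13, 49–57.
The reverse primer's reverse complement is TCGTTGCAGC, matching at positions 116–125.
Each forward site pairs with the reverse site to give a product ending at position 125: sizes 121, 77 bp.

121 bp, 77 bp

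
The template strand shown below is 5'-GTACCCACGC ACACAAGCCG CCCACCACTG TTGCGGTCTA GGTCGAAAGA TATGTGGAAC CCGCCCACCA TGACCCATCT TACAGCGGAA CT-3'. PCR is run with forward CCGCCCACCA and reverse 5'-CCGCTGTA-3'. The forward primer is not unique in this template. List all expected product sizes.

The forward primer CCGCCCACCA matches the top strand at positions 18–27, 61–70.
The reverse primer's reverse complement is TACAGCGG, matching at positions 81–88.
Each forward site pairs with the reverse site to give a product ending at position 88: sizes 71, 28 bp.

71 bp, 28 bp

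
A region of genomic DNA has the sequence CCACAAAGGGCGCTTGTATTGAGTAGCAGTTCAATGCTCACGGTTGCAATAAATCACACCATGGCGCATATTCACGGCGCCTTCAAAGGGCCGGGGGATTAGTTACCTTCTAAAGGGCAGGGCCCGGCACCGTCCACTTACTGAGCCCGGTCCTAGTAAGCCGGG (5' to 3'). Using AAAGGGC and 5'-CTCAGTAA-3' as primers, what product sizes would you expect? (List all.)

The forward primer AAAGGGC matches the top strand at positions 5–11, 85–91, 112–118.
The reverse primer's reverse complement is TTACTGAG, matching at positions 138–145.
Each forward site pairs with the reverse site to give a product ending at position 145: sizes 141, 61, 34 bp.

141 bp, 61 bp, 34 bp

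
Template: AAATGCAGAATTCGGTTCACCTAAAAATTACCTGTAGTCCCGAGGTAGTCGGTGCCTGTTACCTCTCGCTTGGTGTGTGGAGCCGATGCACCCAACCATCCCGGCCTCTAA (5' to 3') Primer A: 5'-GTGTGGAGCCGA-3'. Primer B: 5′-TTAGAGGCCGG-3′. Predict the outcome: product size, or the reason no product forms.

Yes — a 37 bp product.

Primer A (GTGTGGAGCCGA) matches the top strand at positions 75–86; it acts as a forward primer.
Primer B's reverse complement is CCGGCCTCTAA, matching the top strand at positions 101–111; it acts as a reverse primer.
The 3' ends face each other across positions 75–111, giving a 37 bp product.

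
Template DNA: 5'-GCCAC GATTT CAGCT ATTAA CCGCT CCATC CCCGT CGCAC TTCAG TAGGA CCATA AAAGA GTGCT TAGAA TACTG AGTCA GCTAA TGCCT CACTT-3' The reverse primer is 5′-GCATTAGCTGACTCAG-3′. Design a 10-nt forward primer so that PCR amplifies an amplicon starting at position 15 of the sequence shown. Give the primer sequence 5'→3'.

5'-TATTAACCGC-3'

The reverse primer's reverse complement CTGAGTCAGCTAATGC matches the template at positions 73–88; the product starts at position 15.
The forward primer is identical to the top strand over positions 15–24: TATTAACCGC.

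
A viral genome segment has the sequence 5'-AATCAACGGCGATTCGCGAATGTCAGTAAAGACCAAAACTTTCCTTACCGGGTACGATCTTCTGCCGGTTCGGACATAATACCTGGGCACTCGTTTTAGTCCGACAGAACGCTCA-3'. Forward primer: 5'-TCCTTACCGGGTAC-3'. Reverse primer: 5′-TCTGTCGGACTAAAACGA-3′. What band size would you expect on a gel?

Forward primer TCCTTACCGGGTAC is found on the top strand at positions 42–55.
Reverse complement of the reverse primer: TCGTTTTAGTCCGACAGA. This occurs on the top strand at positions 91–108.
Amplicon spans positions 42–108: 67 bp.

67 bp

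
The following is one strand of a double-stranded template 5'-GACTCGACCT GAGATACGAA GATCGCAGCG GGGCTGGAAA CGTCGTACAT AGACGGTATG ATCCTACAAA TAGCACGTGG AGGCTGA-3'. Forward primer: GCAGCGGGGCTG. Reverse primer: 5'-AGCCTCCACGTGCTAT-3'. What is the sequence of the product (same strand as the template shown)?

Scanning the template, GCAGCGGGGCTG occurs at positions 25–36; this primer anneals to the bottom strand there with its 3' end pointing downstream.
The reverse primer's reverse complement is ATAGCACGTGGAGGCT, which matches the template at positions 70–85.
The product is the template from position 25 through 85 (61 bp).

5'-GCAGCGGGGCTGGAAACGTCGTACATAGACGGTATGATCCTACAAATAGCACGTGGAGGCT-3'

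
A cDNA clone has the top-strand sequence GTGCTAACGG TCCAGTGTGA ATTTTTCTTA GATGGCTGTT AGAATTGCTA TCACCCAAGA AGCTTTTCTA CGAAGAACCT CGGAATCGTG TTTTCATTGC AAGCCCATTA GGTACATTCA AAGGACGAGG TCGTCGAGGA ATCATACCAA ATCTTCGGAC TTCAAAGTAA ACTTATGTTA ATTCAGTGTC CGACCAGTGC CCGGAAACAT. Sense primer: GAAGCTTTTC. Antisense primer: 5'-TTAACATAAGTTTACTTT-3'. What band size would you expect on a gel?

The forward primer matches the template at positions 59–68.
The reverse primer's reverse complement is AAAGTAAACTTATGTTAA, which matches the template at positions 164–181.
Amplicon spans positions 59–181: 123 bp.

123 bp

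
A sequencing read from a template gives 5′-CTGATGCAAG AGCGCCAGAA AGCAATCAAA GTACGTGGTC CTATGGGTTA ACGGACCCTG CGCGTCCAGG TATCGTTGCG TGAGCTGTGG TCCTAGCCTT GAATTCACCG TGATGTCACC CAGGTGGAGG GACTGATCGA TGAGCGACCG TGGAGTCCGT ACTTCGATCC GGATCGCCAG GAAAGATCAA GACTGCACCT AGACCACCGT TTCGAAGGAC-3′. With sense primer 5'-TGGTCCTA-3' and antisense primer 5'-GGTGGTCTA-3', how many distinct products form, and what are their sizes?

Two products: 173 bp, 121 bp

The forward primer TGGTCCTA matches the top strand at positions 36–43, 88–95.
The reverse primer's reverse complement is TAGACCACC, matching at positions 200–208.
Each forward site pairs with the reverse site to give a product ending at position 208: sizes 173, 121 bp.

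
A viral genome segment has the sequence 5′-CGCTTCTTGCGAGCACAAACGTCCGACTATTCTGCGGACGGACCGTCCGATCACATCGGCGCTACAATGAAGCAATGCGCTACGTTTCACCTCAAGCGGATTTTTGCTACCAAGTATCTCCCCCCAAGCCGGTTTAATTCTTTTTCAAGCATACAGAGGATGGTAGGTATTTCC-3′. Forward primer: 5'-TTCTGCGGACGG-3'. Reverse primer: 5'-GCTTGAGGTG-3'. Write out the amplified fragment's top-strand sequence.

The forward primer matches the template at positions 30–41.
The reverse primer's reverse complement is CACCTCAAGC, which matches the template at positions 88–97.
The product is the template from position 30 through 97 (68 bp).

5'-TTCTGCGGACGGACCGTCCGATCACATCGGCGCTACAATGAAGCAATGCGCTACGTTTCACCTCAAGC-3'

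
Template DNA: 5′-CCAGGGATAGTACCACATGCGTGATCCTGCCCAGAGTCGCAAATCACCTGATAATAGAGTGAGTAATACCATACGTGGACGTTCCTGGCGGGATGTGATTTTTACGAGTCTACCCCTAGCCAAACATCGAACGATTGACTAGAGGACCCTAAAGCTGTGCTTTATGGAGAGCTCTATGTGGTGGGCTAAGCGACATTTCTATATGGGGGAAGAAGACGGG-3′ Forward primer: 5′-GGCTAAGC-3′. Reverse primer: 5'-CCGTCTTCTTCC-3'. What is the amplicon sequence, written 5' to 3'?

Forward primer GGCTAAGC is found on the top strand at positions 184–191.
Reverse complement of the reverse primer: GGAAGAAGACGG. This occurs on the top strand at positions 208–219.
The product is the template from position 184 through 219 (36 bp).

5'-GGCTAAGCGACATTTCTATATGGGGGAAGAAGACGG-3'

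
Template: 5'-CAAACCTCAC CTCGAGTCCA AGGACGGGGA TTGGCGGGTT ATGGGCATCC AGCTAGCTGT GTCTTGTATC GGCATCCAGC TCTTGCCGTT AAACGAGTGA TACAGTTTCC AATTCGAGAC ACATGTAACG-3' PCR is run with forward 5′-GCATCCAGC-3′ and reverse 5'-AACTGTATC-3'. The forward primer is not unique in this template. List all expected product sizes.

63 bp, 36 bp

The forward primer GCATCCAGC matches the top strand at positions 45–53, 72–80.
The reverse primer's reverse complement is GATACAGTT, matching at positions 99–107.
Each forward site pairs with the reverse site to give a product ending at position 107: sizes 63, 36 bp.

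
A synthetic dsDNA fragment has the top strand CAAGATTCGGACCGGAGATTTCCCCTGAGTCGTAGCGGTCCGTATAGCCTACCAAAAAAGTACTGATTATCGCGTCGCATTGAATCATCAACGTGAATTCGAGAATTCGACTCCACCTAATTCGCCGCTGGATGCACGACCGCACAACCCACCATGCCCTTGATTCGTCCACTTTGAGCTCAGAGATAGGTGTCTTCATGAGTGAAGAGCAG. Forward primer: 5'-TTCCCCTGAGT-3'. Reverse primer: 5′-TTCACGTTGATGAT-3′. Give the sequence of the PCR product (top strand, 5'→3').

The forward primer matches the template at positions 20–30.
Reverse complement of the reverse primer: ATCATCAACGTGAA. This occurs on the top strand at positions 84–97.
The product is the template from position 20 through 97 (78 bp).

5'-TTCCCCTGAGTCGTAGCGGTCCGTATAGCCTACCAAAAAAGTACTGATTATCGCGTCGCATTGAATCATCAACGTGAA-3'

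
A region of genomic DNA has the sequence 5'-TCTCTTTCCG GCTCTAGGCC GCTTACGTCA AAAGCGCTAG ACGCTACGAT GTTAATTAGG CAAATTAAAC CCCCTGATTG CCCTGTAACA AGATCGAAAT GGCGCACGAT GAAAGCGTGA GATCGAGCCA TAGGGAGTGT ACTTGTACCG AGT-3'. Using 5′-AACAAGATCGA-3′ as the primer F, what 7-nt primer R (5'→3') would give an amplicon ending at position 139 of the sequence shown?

5'-CACTCCC-3'

The forward primer binds at positions 87–97; the product's 3' end on the top strand is position 139.
The reverse primer anneals to the top strand over positions 133–139, i.e. to GGGAGTG.
Its sequence written 5'→3' is the reverse complement: CACTCCC.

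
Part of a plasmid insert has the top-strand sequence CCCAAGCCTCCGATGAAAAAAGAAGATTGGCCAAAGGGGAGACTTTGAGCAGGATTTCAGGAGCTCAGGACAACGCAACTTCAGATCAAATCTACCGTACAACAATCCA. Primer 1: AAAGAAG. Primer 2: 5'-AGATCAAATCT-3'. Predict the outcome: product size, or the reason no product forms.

Primer 1 (AAAGAAG) matches the top strand at positions 19–25 (3' end points downstream).
Primer 2 (AGATCAAATCT) also matches the top strand directly, at positions 83–93 — its reverse complement AGATTTGATCT is not present.
Both primers anneal to the bottom strand with 3' ends pointing the same way, so neither can prime synthesis back toward the other.

No product — both primers anneal to the same strand and extend in the same direction.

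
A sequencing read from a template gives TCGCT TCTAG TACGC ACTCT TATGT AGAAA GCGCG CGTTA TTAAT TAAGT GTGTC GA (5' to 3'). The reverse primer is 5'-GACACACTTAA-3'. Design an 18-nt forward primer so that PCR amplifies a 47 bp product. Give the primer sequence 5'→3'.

5'-AGTACGCACTCTTATGTA-3'

The reverse primer's reverse complement TTAAGTGTGTC matches the template at positions 45–55, so the product ends at position 55.
A 47 bp product then starts at position 55 − 47 + 1 = 9.
The forward primer is identical to the top strand there: AGTACGCACTCTTATGTA.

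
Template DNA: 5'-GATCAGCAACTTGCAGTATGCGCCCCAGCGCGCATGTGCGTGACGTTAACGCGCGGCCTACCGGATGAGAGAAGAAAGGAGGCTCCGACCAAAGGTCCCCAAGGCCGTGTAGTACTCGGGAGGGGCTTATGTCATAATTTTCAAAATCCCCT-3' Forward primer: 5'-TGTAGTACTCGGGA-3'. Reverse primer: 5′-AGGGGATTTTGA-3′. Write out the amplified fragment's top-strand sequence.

5'-TGTAGTACTCGGGAGGGGCTTATGTCATAATTTTCAAAATCCCCT-3'

The forward primer matches the template at positions 108–121.
Reverse complement of the reverse primer: TCAAAATCCCCT. This occurs on the top strand at positions 141–152.
The product is the template from position 108 through 152 (45 bp).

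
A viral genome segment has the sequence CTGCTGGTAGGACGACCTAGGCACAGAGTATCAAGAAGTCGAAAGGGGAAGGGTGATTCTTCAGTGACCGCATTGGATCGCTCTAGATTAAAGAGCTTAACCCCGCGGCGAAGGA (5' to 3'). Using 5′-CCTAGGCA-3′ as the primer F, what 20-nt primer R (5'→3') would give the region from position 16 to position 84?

The product's 3' end on the top strand is position 84.
The reverse primer anneals to the top strand over positions 65–84, i.e. to TGACCGCATTGGATCGCTCT.
Its sequence written 5'→3' is the reverse complement: AGAGCGATCCAATGCGGTCA.

5'-AGAGCGATCCAATGCGGTCA-3'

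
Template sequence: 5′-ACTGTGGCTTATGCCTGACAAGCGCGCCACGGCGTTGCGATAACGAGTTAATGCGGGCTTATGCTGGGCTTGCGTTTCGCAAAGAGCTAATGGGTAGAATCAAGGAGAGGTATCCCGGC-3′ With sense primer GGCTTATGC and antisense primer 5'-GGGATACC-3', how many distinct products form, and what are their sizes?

The forward primer GGCTTATGC matches the top strand at positions 6–14, 56–64.
The reverse primer's reverse complement is GGTATCCC, matching at positions 109–116.
Each forward site pairs with the reverse site to give a product ending at position 116: sizes 111, 61 bp.

Two products: 111 bp, 61 bp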